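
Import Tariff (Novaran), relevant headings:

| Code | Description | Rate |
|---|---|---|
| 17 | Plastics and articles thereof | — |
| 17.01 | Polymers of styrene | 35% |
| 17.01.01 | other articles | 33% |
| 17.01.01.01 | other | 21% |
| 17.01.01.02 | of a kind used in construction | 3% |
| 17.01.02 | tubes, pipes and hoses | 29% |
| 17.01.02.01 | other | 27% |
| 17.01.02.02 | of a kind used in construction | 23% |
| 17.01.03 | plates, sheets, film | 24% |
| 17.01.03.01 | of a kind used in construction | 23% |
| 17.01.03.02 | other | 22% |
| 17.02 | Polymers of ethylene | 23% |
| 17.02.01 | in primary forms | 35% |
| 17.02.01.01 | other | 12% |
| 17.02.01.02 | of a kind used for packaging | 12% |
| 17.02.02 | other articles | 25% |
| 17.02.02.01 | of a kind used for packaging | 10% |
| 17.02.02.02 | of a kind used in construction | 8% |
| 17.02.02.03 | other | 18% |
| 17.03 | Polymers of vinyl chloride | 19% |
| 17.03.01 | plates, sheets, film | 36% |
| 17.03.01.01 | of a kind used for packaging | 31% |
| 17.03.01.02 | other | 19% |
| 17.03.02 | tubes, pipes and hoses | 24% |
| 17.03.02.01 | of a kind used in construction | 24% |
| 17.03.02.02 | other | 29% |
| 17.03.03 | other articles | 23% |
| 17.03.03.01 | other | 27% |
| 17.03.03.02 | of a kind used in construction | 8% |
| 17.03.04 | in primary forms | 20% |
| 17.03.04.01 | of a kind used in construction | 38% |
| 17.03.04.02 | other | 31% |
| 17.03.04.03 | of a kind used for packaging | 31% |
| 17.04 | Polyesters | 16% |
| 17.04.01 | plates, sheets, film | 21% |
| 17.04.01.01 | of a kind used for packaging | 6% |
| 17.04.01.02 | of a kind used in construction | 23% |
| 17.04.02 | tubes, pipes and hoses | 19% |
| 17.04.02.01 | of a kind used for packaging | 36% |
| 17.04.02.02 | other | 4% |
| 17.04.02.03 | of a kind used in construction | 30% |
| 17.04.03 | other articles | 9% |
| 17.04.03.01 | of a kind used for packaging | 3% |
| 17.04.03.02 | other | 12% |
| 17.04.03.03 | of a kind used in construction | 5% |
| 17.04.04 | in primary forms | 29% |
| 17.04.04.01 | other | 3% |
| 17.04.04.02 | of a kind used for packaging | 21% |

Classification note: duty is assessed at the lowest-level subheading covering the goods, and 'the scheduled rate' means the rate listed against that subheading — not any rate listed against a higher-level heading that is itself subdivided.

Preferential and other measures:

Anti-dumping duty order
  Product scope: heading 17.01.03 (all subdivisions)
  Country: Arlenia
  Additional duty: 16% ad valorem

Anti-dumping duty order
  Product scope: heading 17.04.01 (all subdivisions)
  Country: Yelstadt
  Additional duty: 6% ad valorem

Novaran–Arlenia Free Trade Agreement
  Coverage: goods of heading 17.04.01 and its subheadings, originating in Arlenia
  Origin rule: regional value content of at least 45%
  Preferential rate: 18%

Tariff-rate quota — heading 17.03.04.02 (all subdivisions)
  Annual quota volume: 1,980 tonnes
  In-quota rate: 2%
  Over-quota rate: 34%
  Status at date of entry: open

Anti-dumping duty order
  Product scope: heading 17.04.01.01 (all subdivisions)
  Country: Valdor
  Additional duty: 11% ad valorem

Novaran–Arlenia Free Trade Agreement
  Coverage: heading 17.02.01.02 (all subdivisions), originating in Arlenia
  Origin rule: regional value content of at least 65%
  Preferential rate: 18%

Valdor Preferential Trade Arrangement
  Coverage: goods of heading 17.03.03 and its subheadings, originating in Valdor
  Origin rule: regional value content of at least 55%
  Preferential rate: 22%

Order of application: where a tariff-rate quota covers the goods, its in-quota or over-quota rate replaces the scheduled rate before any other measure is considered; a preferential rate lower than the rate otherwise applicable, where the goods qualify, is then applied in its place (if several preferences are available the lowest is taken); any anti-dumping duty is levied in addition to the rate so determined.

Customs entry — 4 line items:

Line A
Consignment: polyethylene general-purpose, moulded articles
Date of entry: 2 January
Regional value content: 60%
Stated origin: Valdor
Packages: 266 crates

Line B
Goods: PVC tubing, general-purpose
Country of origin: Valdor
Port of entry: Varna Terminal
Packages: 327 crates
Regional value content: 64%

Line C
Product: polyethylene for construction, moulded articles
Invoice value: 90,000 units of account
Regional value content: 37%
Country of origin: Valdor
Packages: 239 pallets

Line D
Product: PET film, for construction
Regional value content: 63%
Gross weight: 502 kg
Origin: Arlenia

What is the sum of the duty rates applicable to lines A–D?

Line A: polyethylene → 17.02; moulded articles → 17.02.02; general-purpose → 17.02.02.03. Scheduled 18%. Valdor agreement on 17.03.03: 17.02.02.03 not covered. → 18%.
Line B: PVC → 17.03; tubing → 17.03.02; general-purpose → 17.03.02.02. Scheduled 29%. Valdor agreement on 17.03.03: 17.03.02.02 not covered. → 29%.
Line C: polyethylene → 17.02; moulded articles → 17.02.02; for construction → 17.02.02.02. Scheduled 8%. Valdor agreement on 17.03.03: 17.02.02.02 not covered. → 8%.
Line D: PET → 17.04; film → 17.04.01; for construction → 17.04.01.02. Scheduled 23%. Arlenia agreement on 17.04.01: RVC ≥ 45% → 18% available; Arlenia agreement on 17.02.01.02: 17.04.01.02 not covered; preferential 18%. → 18%.
Sum: 18% + 29% + 8% + 18% = 73%.

73%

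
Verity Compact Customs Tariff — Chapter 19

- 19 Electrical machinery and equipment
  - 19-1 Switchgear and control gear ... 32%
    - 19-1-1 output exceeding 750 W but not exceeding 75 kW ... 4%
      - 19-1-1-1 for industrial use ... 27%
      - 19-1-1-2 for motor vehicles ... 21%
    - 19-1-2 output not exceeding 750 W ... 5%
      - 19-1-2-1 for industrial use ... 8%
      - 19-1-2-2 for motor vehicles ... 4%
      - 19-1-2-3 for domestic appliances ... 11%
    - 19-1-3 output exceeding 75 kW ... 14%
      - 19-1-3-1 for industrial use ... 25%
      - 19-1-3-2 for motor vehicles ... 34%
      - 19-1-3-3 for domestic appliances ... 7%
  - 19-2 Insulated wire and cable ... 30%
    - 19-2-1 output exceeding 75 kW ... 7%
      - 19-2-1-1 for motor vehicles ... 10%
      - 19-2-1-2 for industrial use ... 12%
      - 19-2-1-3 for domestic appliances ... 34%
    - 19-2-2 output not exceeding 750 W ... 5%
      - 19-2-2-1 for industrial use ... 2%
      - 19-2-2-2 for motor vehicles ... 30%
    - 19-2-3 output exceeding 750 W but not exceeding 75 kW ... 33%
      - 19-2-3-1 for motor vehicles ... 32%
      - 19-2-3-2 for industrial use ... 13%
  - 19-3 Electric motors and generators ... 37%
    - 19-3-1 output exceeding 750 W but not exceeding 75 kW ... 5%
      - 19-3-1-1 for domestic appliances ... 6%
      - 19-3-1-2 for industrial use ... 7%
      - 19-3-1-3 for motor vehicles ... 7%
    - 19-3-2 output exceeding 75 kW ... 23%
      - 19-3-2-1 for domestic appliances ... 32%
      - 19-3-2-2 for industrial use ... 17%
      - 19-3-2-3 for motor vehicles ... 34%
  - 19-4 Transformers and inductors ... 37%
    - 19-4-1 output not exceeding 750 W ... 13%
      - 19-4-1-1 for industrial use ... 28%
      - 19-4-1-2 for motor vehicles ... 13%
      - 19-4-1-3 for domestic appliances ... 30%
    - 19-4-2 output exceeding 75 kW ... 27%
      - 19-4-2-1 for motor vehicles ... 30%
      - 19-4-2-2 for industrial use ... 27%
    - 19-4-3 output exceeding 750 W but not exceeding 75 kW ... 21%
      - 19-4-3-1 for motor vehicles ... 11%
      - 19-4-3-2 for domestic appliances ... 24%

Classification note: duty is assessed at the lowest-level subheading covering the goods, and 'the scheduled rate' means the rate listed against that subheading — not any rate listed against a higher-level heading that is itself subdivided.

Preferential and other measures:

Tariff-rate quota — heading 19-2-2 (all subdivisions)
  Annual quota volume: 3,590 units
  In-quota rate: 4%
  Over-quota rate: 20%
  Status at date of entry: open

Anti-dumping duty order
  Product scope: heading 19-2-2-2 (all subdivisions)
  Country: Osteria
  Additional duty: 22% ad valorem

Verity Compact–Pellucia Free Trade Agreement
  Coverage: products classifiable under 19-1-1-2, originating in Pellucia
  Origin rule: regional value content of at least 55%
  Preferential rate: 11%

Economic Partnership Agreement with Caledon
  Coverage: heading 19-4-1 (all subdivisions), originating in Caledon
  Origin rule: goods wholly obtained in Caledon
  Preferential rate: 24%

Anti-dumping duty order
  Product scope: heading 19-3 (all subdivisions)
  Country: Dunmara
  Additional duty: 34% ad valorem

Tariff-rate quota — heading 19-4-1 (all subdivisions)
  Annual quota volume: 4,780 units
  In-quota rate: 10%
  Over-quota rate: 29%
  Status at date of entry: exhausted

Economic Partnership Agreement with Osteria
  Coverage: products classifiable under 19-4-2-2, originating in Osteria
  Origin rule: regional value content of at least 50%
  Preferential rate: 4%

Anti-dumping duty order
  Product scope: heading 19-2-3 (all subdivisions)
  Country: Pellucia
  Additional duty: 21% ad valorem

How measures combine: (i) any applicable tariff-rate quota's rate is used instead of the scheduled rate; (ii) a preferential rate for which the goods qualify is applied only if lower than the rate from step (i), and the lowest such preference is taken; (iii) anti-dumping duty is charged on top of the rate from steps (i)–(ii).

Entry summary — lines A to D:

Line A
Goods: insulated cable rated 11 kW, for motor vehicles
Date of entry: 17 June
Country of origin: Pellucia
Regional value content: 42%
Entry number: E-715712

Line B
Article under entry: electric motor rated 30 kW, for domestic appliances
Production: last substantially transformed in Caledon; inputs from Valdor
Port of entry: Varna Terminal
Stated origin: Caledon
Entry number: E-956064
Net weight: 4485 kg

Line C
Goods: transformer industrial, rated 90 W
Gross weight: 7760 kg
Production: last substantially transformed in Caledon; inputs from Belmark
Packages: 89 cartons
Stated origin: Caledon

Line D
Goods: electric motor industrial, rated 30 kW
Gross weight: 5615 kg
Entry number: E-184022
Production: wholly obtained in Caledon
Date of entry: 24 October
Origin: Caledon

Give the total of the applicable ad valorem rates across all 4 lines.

Line A: insulated cable → 19-2; rated 11 kW → 19-2-3; for motor vehicles → 19-2-3-1. Scheduled 32%. Pellucia agreement on 19-1-1-2: 19-2-3-1 not covered; anti-dumping (Pellucia, 19-2-3): +21%; total 32% + 21% = 53%. → 53%.
Line B: electric motor → 19-3; rated 30 kW → 19-3-1; for domestic appliances → 19-3-1-1. Scheduled 6%. Caledon agreement on 19-4-1: 19-3-1-1 not covered. → 6%.
Line C: transformer → 19-4; rated 90 W → 19-4-1; industrial → 19-4-1-1. Scheduled 28%. quota on 19-4-1 exhausted → over-quota 29%; Caledon agreement on 19-4-1: not wholly obtained. → 29%.
Line D: electric motor → 19-3; rated 30 kW → 19-3-1; industrial → 19-3-1-2. Scheduled 7%. Caledon agreement on 19-4-1: 19-3-1-2 not covered. → 7%.
Sum: 53% + 6% + 29% + 7% = 95%.

95%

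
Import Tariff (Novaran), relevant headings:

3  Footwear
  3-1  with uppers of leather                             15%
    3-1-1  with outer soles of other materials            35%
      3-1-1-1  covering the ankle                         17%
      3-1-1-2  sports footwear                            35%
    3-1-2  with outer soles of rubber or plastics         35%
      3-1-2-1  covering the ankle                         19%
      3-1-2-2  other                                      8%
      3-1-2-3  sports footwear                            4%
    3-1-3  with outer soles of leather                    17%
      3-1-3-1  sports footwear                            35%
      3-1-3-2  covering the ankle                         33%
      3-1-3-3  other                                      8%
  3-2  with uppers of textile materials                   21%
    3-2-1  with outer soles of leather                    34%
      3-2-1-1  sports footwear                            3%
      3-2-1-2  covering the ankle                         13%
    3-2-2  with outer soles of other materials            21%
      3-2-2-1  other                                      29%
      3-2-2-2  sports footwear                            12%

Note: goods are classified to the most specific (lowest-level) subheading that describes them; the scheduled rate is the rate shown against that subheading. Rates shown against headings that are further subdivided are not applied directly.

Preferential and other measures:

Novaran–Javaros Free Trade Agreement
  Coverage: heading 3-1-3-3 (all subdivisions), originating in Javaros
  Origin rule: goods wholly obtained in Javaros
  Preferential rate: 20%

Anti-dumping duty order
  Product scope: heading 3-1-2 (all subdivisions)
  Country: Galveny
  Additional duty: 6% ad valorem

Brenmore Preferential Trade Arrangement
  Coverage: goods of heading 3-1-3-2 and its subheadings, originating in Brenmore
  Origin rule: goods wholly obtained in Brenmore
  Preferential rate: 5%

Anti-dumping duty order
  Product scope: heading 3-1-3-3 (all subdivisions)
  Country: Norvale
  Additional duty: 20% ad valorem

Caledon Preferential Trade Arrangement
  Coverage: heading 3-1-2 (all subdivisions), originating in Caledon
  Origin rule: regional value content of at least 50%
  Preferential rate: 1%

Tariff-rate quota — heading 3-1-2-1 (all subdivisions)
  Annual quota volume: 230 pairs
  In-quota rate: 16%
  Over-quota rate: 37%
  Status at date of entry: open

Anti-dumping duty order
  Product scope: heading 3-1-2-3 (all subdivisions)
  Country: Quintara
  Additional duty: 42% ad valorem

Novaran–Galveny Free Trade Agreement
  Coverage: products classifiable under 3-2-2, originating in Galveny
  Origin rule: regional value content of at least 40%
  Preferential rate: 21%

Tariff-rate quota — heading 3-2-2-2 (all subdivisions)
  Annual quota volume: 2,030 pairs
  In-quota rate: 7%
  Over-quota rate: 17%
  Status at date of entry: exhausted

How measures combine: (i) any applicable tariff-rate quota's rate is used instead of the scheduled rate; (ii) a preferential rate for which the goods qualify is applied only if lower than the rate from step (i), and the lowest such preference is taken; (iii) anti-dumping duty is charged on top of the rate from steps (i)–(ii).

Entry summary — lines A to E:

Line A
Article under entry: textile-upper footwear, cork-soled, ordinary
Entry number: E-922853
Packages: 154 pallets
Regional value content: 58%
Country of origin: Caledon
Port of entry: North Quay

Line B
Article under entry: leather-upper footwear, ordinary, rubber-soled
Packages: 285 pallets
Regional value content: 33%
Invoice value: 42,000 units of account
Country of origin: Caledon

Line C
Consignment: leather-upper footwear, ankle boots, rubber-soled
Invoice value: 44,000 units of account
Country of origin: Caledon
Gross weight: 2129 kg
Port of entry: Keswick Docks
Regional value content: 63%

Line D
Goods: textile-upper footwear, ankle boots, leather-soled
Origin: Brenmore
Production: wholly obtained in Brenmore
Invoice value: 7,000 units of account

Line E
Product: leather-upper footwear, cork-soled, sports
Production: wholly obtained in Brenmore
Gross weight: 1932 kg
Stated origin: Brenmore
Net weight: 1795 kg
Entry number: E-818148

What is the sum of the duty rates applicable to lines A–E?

Line A: textile-upper → 3-2; cork-soled → 3-2-2; ordinary → 3-2-2-1. Scheduled 29%. Caledon agreement on 3-1-2: 3-2-2-1 not covered. → 29%.
Line B: leather-upper → 3-1; rubber-soled → 3-1-2; ordinary → 3-1-2-2. Scheduled 8%. Caledon agreement on 3-1-2: RVC < 50%. → 8%.
Line C: leather-upper → 3-1; rubber-soled → 3-1-2; ankle boots → 3-1-2-1. Scheduled 19%. quota on 3-1-2-1 open → in-quota 16%; Caledon agreement on 3-1-2: RVC ≥ 50% → 1% available; preferential 1%. → 1%.
Line D: textile-upper → 3-2; leather-soled → 3-2-1; ankle boots → 3-2-1-2. Scheduled 13%. Brenmore agreement on 3-1-3-2: 3-2-1-2 not covered. → 13%.
Line E: leather-upper → 3-1; cork-soled → 3-1-1; sports → 3-1-1-2. Scheduled 35%. Brenmore agreement on 3-1-3-2: 3-1-1-2 not covered. → 35%.
Sum: 29% + 8% + 1% + 13% + 35% = 86%.

86%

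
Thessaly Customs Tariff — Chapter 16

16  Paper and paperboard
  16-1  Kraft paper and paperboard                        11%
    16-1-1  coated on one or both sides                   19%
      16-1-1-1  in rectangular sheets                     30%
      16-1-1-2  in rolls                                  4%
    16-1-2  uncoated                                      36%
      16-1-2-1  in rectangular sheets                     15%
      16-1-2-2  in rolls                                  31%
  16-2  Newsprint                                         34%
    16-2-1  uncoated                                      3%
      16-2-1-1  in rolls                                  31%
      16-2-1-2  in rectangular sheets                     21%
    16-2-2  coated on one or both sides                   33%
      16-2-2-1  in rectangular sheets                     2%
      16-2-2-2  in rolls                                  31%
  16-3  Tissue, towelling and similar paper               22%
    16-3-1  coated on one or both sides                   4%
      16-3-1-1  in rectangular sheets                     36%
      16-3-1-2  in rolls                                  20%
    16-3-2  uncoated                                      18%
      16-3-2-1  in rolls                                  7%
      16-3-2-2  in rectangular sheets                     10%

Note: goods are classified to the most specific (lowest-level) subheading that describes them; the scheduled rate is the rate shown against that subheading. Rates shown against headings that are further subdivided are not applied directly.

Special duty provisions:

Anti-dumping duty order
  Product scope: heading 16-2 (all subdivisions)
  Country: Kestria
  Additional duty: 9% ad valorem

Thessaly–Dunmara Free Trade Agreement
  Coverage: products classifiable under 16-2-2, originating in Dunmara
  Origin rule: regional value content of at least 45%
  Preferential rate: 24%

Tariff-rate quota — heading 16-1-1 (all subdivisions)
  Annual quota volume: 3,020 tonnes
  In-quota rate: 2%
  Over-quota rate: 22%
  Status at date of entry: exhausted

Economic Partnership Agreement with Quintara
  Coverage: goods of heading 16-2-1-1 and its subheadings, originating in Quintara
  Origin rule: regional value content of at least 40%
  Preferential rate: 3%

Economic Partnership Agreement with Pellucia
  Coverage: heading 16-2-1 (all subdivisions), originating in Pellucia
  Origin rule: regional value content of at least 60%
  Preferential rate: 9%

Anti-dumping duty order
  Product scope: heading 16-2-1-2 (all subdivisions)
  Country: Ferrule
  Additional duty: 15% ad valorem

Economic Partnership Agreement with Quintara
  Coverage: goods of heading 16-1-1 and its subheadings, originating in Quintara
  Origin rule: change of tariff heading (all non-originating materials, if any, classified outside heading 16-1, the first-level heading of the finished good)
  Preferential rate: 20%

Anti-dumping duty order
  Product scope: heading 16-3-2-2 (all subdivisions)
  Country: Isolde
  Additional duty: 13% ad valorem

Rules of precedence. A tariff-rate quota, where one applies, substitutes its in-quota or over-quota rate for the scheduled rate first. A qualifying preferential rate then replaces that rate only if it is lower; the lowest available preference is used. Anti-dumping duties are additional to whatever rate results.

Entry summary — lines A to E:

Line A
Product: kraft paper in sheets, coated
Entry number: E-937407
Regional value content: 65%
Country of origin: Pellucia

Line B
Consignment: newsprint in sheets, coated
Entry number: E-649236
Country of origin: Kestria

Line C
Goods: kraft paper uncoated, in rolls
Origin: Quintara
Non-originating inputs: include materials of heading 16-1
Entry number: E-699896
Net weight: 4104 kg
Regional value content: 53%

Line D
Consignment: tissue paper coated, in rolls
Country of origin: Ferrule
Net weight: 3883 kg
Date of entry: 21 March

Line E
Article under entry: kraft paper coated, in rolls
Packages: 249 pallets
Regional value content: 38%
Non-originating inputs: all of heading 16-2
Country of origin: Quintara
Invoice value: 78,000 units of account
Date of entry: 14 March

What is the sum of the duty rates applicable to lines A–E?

104%

Line A: kraft paper → 16-1; coated → 16-1-1; in sheets → 16-1-1-1. Scheduled 30%. quota on 16-1-1 exhausted → over-quota 22%; Pellucia agreement on 16-2-1: 16-1-1-1 not covered. → 22%.
Line B: newsprint → 16-2; coated → 16-2-2; in sheets → 16-2-2-1. Scheduled 2%. anti-dumping (Kestria, 16-2): +9%; total 2% + 9% = 11%. → 11%.
Line C: kraft paper → 16-1; uncoated → 16-1-2; in rolls → 16-1-2-2. Scheduled 31%. Quintara agreement on 16-2-1-1: 16-1-2-2 not covered; Quintara agreement on 16-1-1: 16-1-2-2 not covered. → 31%.
Line D: tissue paper → 16-3; coated → 16-3-1; in rolls → 16-3-1-2. Scheduled 20%. No special measure applies. → 20%.
Line E: kraft paper → 16-1; coated → 16-1-1; in rolls → 16-1-1-2. Scheduled 4%. quota on 16-1-1 exhausted → over-quota 22%; Quintara agreement on 16-2-1-1: 16-1-1-2 not covered; Quintara agreement on 16-1-1: CTH met → 20% available; preferential 20%. → 20%.
Sum: 22% + 11% + 31% + 20% + 20% = 104%.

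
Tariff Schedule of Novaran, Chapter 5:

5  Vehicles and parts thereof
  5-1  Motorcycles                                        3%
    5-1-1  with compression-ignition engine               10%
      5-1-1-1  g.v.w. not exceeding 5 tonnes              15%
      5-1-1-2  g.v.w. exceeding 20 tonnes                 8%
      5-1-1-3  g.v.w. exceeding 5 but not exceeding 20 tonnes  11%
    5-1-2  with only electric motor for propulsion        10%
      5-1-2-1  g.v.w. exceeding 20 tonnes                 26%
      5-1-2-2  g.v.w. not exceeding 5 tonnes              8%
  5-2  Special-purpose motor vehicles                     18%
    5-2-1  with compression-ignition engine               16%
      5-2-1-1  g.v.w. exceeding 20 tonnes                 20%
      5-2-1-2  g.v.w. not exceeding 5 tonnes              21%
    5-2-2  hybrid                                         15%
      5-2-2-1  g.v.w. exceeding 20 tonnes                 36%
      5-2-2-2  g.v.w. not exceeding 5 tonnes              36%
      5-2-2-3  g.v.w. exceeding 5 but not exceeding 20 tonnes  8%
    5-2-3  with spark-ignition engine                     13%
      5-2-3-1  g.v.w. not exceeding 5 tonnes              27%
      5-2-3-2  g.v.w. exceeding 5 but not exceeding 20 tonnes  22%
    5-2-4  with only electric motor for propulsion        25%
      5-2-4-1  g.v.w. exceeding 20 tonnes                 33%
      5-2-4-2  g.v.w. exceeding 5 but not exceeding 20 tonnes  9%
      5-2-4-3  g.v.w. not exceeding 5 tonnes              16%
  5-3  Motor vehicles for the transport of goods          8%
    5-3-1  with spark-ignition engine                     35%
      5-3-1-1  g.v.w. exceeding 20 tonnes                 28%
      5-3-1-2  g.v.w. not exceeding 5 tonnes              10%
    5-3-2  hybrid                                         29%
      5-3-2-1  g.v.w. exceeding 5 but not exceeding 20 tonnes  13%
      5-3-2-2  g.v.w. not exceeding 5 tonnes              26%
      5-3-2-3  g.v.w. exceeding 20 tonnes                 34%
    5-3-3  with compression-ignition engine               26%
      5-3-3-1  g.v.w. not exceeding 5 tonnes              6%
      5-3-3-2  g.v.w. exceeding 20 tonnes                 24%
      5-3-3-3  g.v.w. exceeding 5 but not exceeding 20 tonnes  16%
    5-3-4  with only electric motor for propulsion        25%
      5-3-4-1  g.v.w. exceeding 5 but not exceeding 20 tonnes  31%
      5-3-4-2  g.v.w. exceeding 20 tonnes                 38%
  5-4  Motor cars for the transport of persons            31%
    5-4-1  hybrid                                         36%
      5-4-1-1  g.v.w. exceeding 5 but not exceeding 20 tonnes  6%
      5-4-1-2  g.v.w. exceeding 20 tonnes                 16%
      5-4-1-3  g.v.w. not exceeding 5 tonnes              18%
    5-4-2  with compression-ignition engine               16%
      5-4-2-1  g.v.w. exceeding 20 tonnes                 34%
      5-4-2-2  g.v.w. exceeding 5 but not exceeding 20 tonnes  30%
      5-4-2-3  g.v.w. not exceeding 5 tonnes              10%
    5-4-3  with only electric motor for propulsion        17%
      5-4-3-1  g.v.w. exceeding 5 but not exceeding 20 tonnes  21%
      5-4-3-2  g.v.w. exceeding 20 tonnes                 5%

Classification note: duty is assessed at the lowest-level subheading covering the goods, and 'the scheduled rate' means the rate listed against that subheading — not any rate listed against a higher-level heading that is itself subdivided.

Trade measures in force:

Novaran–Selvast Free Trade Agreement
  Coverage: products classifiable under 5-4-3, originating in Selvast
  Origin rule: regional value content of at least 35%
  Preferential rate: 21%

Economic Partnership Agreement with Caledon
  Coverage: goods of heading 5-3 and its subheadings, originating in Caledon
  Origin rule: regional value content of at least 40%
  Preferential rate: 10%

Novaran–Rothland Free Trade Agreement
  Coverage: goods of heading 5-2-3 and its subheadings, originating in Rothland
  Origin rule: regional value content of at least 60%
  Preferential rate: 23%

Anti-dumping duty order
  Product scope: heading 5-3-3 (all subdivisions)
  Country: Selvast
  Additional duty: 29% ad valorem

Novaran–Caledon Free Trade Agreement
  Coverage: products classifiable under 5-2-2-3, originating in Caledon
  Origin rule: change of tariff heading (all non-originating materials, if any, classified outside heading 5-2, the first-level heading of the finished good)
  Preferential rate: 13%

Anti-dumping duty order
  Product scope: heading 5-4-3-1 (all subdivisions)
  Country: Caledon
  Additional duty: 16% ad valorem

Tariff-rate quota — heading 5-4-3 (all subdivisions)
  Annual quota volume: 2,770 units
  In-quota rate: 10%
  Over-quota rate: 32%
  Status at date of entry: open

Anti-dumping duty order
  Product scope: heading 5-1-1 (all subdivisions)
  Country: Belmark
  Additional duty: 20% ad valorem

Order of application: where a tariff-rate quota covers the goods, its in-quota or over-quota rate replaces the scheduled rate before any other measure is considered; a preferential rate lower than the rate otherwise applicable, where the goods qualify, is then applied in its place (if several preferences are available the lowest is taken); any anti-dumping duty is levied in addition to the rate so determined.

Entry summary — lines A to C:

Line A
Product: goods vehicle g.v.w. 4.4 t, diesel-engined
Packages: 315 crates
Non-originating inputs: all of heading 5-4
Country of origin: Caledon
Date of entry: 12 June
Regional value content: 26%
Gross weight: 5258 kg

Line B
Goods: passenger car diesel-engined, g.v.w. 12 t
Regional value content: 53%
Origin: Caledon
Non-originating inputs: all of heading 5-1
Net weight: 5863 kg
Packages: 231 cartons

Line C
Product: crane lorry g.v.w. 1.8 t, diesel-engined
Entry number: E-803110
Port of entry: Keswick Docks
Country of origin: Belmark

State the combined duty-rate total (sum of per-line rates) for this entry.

57%

Line A: goods vehicle → 5-3; diesel-engined → 5-3-3; g.v.w. 4.4 t → 5-3-3-1. Scheduled 6%. Caledon agreement on 5-3: RVC < 40%; Caledon agreement on 5-2-2-3: 5-3-3-1 not covered. → 6%.
Line B: passenger car → 5-4; diesel-engined → 5-4-2; g.v.w. 12 t → 5-4-2-2. Scheduled 30%. Caledon agreement on 5-3: 5-4-2-2 not covered; Caledon agreement on 5-2-2-3: 5-4-2-2 not covered. → 30%.
Line C: crane lorry → 5-2; diesel-engined → 5-2-1; g.v.w. 1.8 t → 5-2-1-2. Scheduled 21%. No special measure applies. → 21%.
Sum: 6% + 30% + 21% = 57%.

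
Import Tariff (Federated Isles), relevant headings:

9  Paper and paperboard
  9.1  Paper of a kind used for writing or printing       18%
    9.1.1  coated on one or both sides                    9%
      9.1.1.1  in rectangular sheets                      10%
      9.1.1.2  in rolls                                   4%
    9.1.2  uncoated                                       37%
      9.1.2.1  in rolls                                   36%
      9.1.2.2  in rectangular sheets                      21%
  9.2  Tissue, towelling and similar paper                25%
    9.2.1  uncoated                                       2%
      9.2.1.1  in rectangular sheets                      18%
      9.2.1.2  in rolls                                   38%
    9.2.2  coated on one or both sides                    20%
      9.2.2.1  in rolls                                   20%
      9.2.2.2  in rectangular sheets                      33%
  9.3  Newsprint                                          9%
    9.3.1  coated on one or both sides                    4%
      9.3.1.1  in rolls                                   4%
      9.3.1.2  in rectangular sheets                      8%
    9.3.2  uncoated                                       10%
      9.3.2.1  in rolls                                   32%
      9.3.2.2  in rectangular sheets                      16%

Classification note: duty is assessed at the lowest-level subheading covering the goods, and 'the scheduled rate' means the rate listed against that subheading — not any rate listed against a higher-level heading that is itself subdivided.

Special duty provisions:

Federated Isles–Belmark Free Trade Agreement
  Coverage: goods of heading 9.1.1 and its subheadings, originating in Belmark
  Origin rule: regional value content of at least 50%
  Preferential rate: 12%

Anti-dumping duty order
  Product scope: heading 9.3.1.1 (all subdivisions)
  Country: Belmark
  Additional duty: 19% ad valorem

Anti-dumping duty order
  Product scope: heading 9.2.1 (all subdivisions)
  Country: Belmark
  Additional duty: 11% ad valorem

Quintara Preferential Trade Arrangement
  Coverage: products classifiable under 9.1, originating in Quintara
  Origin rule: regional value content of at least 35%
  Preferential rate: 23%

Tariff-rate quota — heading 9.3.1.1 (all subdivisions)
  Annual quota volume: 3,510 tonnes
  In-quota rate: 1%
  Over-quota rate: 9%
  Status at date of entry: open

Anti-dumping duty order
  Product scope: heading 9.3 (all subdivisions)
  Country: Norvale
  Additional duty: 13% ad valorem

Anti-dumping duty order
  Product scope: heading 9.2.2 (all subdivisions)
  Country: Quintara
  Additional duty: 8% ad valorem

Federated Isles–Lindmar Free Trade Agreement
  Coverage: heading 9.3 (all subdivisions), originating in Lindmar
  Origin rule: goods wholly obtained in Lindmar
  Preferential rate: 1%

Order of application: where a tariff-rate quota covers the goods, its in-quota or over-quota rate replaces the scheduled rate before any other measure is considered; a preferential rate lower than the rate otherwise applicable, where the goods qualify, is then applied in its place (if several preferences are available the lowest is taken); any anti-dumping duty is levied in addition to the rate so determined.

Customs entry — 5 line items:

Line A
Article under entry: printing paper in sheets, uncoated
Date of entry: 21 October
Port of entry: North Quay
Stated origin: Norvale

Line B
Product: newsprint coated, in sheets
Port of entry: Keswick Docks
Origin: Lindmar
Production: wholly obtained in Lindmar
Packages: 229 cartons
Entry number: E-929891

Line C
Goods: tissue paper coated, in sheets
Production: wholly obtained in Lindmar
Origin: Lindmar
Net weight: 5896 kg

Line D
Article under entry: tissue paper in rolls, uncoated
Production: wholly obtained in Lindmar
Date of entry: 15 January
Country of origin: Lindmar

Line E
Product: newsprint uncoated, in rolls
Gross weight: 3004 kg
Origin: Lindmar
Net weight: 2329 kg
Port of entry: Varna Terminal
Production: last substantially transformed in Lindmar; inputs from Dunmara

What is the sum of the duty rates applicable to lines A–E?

Line A: printing paper → 9.1; uncoated → 9.1.2; in sheets → 9.1.2.2. Scheduled 21%. No special measure applies. → 21%.
Line B: newsprint → 9.3; coated → 9.3.1; in sheets → 9.3.1.2. Scheduled 8%. Lindmar agreement on 9.3: wholly obtained → 1% available; preferential 1%. → 1%.
Line C: tissue paper → 9.2; coated → 9.2.2; in sheets → 9.2.2.2. Scheduled 33%. Lindmar agreement on 9.3: 9.2.2.2 not covered. → 33%.
Line D: tissue paper → 9.2; uncoated → 9.2.1; in rolls → 9.2.1.2. Scheduled 38%. Lindmar agreement on 9.3: 9.2.1.2 not covered. → 38%.
Line E: newsprint → 9.3; uncoated → 9.3.2; in rolls → 9.3.2.1. Scheduled 32%. Lindmar agreement on 9.3: not wholly obtained. → 32%.
Sum: 21% + 1% + 33% + 38% + 32% = 125%.

125%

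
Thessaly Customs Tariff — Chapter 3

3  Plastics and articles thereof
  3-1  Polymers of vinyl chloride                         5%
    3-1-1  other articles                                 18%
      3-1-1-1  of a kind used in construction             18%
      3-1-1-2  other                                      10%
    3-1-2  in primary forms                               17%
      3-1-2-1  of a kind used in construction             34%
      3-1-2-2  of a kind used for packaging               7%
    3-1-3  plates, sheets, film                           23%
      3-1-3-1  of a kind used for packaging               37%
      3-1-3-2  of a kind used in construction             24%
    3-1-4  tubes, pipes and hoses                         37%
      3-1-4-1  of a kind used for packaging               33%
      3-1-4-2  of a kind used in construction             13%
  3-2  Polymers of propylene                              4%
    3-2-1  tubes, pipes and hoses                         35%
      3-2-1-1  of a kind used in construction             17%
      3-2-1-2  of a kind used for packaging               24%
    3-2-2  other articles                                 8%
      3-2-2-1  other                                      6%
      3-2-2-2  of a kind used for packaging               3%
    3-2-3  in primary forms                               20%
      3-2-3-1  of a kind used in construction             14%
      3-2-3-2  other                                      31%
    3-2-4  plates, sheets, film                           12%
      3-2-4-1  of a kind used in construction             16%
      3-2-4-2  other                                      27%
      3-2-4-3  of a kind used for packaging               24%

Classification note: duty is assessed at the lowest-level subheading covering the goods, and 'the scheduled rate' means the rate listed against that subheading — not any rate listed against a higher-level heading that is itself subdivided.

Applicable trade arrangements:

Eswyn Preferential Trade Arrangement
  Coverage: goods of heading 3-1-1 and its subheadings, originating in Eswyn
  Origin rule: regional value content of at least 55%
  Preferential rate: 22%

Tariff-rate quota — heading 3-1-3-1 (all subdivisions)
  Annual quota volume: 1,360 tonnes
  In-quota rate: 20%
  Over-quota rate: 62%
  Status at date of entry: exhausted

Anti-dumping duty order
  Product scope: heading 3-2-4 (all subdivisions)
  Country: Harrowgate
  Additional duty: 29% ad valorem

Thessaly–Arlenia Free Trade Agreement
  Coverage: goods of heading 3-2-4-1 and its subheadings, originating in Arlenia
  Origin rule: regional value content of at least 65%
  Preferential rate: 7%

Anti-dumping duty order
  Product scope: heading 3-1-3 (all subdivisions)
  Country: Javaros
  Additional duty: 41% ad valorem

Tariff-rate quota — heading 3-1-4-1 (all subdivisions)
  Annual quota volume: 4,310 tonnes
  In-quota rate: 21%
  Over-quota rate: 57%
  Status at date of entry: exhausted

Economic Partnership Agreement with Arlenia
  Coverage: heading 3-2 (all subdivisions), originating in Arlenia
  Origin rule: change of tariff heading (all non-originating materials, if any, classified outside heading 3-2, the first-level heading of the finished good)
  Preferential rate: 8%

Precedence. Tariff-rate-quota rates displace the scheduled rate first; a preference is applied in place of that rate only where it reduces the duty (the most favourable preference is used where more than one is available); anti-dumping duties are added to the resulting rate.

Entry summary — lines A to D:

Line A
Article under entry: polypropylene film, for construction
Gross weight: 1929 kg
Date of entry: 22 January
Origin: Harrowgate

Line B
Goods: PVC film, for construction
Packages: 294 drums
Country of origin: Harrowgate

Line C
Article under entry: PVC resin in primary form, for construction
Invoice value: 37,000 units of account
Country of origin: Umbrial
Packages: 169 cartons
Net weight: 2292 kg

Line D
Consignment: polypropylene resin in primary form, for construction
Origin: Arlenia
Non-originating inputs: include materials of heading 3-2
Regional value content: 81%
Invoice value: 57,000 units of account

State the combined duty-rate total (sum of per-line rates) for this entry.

Line A: polypropylene → 3-2; film → 3-2-4; for construction → 3-2-4-1. Scheduled 16%. anti-dumping (Harrowgate, 3-2-4): +29%; total 16% + 29% = 45%. → 45%.
Line B: PVC → 3-1; film → 3-1-3; for construction → 3-1-3-2. Scheduled 24%. No special measure applies. → 24%.
Line C: PVC → 3-1; resin in primary form → 3-1-2; for construction → 3-1-2-1. Scheduled 34%. No special measure applies. → 34%.
Line D: polypropylene → 3-2; resin in primary form → 3-2-3; for construction → 3-2-3-1. Scheduled 14%. Arlenia agreement on 3-2-4-1: 3-2-3-1 not covered; Arlenia agreement on 3-2: CTH not met. → 14%.
Sum: 45% + 24% + 34% + 14% = 117%.

117%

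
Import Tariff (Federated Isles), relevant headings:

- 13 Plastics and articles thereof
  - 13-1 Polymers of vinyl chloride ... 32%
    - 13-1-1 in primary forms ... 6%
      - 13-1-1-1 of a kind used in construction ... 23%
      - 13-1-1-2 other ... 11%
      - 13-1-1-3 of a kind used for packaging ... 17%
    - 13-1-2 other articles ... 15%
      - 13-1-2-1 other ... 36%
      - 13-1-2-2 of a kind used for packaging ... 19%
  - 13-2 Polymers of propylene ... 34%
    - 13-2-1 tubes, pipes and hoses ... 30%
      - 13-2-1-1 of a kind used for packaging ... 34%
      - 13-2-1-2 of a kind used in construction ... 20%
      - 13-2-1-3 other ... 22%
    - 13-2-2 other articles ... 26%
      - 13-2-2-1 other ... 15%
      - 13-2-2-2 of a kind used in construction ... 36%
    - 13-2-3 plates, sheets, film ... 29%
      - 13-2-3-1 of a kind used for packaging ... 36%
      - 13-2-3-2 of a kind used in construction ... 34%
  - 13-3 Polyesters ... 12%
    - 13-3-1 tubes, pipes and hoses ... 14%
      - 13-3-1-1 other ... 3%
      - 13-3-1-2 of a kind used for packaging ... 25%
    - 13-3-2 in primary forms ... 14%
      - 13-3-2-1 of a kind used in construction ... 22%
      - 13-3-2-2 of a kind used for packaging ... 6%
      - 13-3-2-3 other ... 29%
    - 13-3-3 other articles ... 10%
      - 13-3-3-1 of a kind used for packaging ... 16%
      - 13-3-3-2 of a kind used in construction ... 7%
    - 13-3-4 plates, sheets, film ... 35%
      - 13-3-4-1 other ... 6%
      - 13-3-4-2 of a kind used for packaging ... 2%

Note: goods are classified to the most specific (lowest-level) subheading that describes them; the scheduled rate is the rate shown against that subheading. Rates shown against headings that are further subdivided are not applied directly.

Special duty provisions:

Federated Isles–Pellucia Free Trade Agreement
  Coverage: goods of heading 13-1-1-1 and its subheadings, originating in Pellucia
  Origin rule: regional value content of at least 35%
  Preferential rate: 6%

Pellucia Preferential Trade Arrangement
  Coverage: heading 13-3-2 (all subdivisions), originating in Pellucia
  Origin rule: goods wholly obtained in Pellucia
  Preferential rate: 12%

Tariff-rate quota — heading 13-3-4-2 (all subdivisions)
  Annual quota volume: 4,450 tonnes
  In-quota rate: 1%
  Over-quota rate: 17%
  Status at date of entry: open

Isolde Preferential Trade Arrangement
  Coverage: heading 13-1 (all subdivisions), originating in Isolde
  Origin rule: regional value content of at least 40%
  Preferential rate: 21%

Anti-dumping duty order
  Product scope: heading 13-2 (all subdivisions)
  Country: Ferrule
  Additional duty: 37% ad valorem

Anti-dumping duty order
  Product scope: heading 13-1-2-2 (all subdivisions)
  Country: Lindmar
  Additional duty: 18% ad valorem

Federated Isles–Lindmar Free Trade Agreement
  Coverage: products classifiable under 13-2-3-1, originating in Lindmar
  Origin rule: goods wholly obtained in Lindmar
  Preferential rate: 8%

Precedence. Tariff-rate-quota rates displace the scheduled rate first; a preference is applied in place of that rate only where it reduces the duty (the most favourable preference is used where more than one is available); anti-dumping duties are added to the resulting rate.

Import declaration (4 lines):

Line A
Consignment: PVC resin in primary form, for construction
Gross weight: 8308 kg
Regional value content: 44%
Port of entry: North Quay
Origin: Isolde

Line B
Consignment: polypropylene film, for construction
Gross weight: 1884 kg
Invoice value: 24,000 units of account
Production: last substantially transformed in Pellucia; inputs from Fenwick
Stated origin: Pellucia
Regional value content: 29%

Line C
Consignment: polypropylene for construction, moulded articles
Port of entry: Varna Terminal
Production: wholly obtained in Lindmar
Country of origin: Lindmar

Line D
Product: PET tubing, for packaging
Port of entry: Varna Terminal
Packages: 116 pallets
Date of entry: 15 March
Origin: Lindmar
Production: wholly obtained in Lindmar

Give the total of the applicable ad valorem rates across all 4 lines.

116%

Line A: PVC → 13-1; resin in primary form → 13-1-1; for construction → 13-1-1-1. Scheduled 23%. Isolde agreement on 13-1: RVC ≥ 40% → 21% available; preferential 21%. → 21%.
Line B: polypropylene → 13-2; film → 13-2-3; for construction → 13-2-3-2. Scheduled 34%. Pellucia agreement on 13-1-1-1: 13-2-3-2 not covered; Pellucia agreement on 13-3-2: 13-2-3-2 not covered. → 34%.
Line C: polypropylene → 13-2; moulded articles → 13-2-2; for construction → 13-2-2-2. Scheduled 36%. Lindmar agreement on 13-2-3-1: 13-2-2-2 not covered. → 36%.
Line D: PET → 13-3; tubing → 13-3-1; for packaging → 13-3-1-2. Scheduled 25%. Lindmar agreement on 13-2-3-1: 13-3-1-2 not covered. → 25%.
Sum: 21% + 34% + 36% + 25% = 116%.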